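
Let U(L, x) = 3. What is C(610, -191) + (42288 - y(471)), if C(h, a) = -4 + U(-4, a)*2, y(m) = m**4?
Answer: -49213386991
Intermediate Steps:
C(h, a) = 2 (C(h, a) = -4 + 3*2 = -4 + 6 = 2)
C(610, -191) + (42288 - y(471)) = 2 + (42288 - 1*471**4) = 2 + (42288 - 1*49213429281) = 2 + (42288 - 49213429281) = 2 - 49213386993 = -49213386991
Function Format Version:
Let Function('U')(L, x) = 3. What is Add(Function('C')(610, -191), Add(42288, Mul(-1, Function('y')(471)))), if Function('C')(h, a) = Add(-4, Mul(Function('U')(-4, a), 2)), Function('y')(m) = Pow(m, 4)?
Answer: -49213386991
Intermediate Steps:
Function('C')(h, a) = 2 (Function('C')(h, a) = Add(-4, Mul(3, 2)) = Add(-4, 6) = 2)
Add(Function('C')(610, -191), Add(42288, Mul(-1, Function('y')(471)))) = Add(2, Add(42288, Mul(-1, Pow(471, 4)))) = Add(2, Add(42288, Mul(-1, 49213429281))) = Add(2, Add(42288, -49213429281)) = Add(2, -49213386993) = -49213386991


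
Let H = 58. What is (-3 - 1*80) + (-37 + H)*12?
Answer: 169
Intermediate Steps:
(-3 - 1*80) + (-37 + H)*12 = (-3 - 1*80) + (-37 + 58)*12 = (-3 - 80) + 21*12 = -83 + 252 = 169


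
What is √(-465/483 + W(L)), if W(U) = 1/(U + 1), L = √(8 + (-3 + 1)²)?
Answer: √(966 - 49910*√3)/(161*√(1 + 2*√3)) ≈ 0.85949*I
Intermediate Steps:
L = 2*√3 (L = √(8 + (-2)²) = √(8 + 4) = √12 = 2*√3 ≈ 3.4641)
W(U) = 1/(1 + U)
√(-465/483 + W(L)) = √(-465/483 + 1/(1 + 2*√3)) = √(-465*1/483 + 1/(1 + 2*√3)) = √(-155/161 + 1/(1 + 2*√3))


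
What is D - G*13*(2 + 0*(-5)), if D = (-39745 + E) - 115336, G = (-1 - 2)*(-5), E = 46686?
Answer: -108785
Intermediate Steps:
G = 15 (G = -3*(-5) = 15)
D = -108395 (D = (-39745 + 46686) - 115336 = 6941 - 115336 = -108395)
D - G*13*(2 + 0*(-5)) = -108395 - 15*13*(2 + 0*(-5)) = -108395 - 195*(2 + 0) = -108395 - 195*2 = -108395 - 1*390 = -108395 - 390 = -108785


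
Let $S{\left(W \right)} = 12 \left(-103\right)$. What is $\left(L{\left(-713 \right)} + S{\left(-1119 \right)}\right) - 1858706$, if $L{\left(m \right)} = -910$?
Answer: $-1860852$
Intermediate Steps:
$S{\left(W \right)} = -1236$
$\left(L{\left(-713 \right)} + S{\left(-1119 \right)}\right) - 1858706 = \left(-910 - 1236\right) - 1858706 = -2146 - 1858706 = -1860852$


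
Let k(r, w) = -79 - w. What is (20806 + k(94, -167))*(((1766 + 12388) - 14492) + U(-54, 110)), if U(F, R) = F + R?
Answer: -5892108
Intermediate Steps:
(20806 + k(94, -167))*(((1766 + 12388) - 14492) + U(-54, 110)) = (20806 + (-79 - 1*(-167)))*(((1766 + 12388) - 14492) + (-54 + 110)) = (20806 + (-79 + 167))*((14154 - 14492) + 56) = (20806 + 88)*(-338 + 56) = 20894*(-282) = -5892108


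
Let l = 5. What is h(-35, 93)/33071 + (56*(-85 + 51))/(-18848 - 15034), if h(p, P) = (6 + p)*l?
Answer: 29027147/560255811 ≈ 0.051811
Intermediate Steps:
h(p, P) = 30 + 5*p (h(p, P) = (6 + p)*5 = 30 + 5*p)
h(-35, 93)/33071 + (56*(-85 + 51))/(-18848 - 15034) = (30 + 5*(-35))/33071 + (56*(-85 + 51))/(-18848 - 15034) = (30 - 175)*(1/33071) + (56*(-34))/(-33882) = -145*1/33071 - 1904*(-1/33882) = -145/33071 + 952/16941 = 29027147/560255811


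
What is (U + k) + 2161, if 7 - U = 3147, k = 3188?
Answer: 2209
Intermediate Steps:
U = -3140 (U = 7 - 1*3147 = 7 - 3147 = -3140)
(U + k) + 2161 = (-3140 + 3188) + 2161 = 48 + 2161 = 2209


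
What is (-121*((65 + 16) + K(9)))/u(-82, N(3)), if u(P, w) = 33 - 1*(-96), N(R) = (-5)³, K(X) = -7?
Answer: -8954/129 ≈ -69.411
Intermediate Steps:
N(R) = -125
u(P, w) = 129 (u(P, w) = 33 + 96 = 129)
(-121*((65 + 16) + K(9)))/u(-82, N(3)) = -121*((65 + 16) - 7)/129 = -121*(81 - 7)*(1/129) = -121*74*(1/129) = -8954*1/129 = -8954/129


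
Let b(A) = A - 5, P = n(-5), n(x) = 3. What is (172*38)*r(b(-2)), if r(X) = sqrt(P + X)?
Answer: 13072*I ≈ 13072.0*I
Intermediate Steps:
P = 3
b(A) = -5 + A
r(X) = sqrt(3 + X)
(172*38)*r(b(-2)) = (172*38)*sqrt(3 + (-5 - 2)) = 6536*sqrt(3 - 7) = 6536*sqrt(-4) = 6536*(2*I) = 13072*I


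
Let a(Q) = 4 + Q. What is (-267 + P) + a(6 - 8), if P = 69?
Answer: -196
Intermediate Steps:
(-267 + P) + a(6 - 8) = (-267 + 69) + (4 + (6 - 8)) = -198 + (4 - 2) = -198 + 2 = -196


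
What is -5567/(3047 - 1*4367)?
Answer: 5567/1320 ≈ 4.2174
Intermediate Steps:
-5567/(3047 - 1*4367) = -5567/(3047 - 4367) = -5567/(-1320) = -5567*(-1/1320) = 5567/1320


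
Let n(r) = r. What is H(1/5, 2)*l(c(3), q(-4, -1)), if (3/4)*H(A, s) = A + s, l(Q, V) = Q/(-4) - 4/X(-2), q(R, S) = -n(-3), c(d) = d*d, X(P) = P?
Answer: -11/15 ≈ -0.73333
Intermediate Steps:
c(d) = d**2
q(R, S) = 3 (q(R, S) = -1*(-3) = 3)
l(Q, V) = 2 - Q/4 (l(Q, V) = Q/(-4) - 4/(-2) = Q*(-1/4) - 4*(-1/2) = -Q/4 + 2 = 2 - Q/4)
H(A, s) = 4*A/3 + 4*s/3 (H(A, s) = 4*(A + s)/3 = 4*A/3 + 4*s/3)
H(1/5, 2)*l(c(3), q(-4, -1)) = ((4/3)/5 + (4/3)*2)*(2 - 1/4*3**2) = ((4/3)*(1/5) + 8/3)*(2 - 1/4*9) = (4/15 + 8/3)*(2 - 9/4) = (44/15)*(-1/4) = -11/15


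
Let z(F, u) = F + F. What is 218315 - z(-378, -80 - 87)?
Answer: 219071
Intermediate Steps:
z(F, u) = 2*F
218315 - z(-378, -80 - 87) = 218315 - 2*(-378) = 218315 - 1*(-756) = 218315 + 756 = 219071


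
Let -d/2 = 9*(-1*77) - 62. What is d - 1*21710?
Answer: -20200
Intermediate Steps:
d = 1510 (d = -2*(9*(-1*77) - 62) = -2*(9*(-77) - 62) = -2*(-693 - 62) = -2*(-755) = 1510)
d - 1*21710 = 1510 - 1*21710 = 1510 - 21710 = -20200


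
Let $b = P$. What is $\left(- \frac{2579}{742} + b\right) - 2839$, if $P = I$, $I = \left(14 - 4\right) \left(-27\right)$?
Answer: $- \frac{2309457}{742} \approx -3112.5$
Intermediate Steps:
$I = -270$ ($I = 10 \left(-27\right) = -270$)
$P = -270$
$b = -270$
$\left(- \frac{2579}{742} + b\right) - 2839 = \left(- \frac{2579}{742} - 270\right) - 2839 = - \frac{202919}{742} - 2839 = - \frac{2309457}{742}$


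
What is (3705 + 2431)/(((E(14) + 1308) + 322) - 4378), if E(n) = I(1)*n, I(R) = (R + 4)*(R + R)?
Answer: -767/326 ≈ -2.3528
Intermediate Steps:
I(R) = 2*R*(4 + R) (I(R) = (4 + R)*(2*R) = 2*R*(4 + R))
E(n) = 10*n (E(n) = (2*1*(4 + 1))*n = (2*1*5)*n = 10*n)
(3705 + 2431)/(((E(14) + 1308) + 322) - 4378) = (3705 + 2431)/(((10*14 + 1308) + 322) - 4378) = 6136/(((140 + 1308) + 322) - 4378) = 6136/((1448 + 322) - 4378) = 6136/(1770 - 4378) = 6136/(-2608) = 6136*(-1/2608) = -767/326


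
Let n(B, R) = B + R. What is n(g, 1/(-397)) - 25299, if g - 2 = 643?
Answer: -9787639/397 ≈ -24654.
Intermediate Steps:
g = 645 (g = 2 + 643 = 645)
n(g, 1/(-397)) - 25299 = (645 + 1/(-397)) - 25299 = (645 - 1/397) - 25299 = 256064/397 - 25299 = -9787639/397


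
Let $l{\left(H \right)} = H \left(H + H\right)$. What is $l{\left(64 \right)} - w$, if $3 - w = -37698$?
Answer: $-29509$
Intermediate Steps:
$l{\left(H \right)} = 2 H^{2}$ ($l{\left(H \right)} = H 2 H = 2 H^{2}$)
$w = 37701$ ($w = 3 - -37698 = 3 + 37698 = 37701$)
$l{\left(64 \right)} - w = 2 \cdot 64^{2} - 37701 = 2 \cdot 4096 - 37701 = 8192 - 37701 = -29509$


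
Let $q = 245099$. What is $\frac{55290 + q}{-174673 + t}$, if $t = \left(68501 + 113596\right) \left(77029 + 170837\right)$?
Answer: $\frac{300389}{45135480329} \approx 6.6553 \cdot 10^{-6}$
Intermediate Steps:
$t = 45135655002$ ($t = 182097 \cdot 247866 = 45135655002$)
$\frac{55290 + q}{-174673 + t} = \frac{55290 + 245099}{-174673 + 45135655002} = \frac{300389}{45135480329}$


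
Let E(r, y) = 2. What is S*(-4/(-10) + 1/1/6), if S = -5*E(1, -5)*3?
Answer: -192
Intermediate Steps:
S = -30 (S = -5*2*3 = -10*3 = -30)
S*(-4/(-10) + 1/1/6) = -30*(-4/(-10) + 1/1/6) = -30*(-4*(-⅒) + 1/(⅙)) = -30*(⅖ + 1*6) = -30*(⅖ + 6) = -30*32/5 = -192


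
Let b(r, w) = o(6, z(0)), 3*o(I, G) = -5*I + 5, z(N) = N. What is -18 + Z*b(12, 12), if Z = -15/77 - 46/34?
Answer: -20036/3927 ≈ -5.1021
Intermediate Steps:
o(I, G) = 5/3 - 5*I/3 (o(I, G) = (-5*I + 5)/3 = (5 - 5*I)/3 = 5/3 - 5*I/3)
b(r, w) = -25/3 (b(r, w) = 5/3 - 5/3*6 = 5/3 - 10 = -25/3)
Z = -2026/1309 (Z = -15*1/77 - 46*1/34 = -15/77 - 23/17 = -2026/1309 ≈ -1.5477)
-18 + Z*b(12, 12) = -18 - 2026/1309*(-25/3) = -18 + 50650/3927 = -20036/3927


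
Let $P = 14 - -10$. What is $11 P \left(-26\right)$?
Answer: $-6864$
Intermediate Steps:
$P = 24$ ($P = 14 + 10 = 24$)
$11 P \left(-26\right) = 11 \cdot 24 \left(-26\right) = 264 \left(-26\right) = -6864$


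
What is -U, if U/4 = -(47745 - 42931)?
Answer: 19256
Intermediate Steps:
U = -19256 (U = 4*(-(47745 - 42931)) = 4*(-1*4814) = 4*(-4814) = -19256)
-U = -1*(-19256) = 19256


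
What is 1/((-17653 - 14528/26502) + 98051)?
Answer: 13251/1065346634 ≈ 1.2438e-5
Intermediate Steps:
1/((-17653 - 14528/26502) + 98051) = 1/((-17653 - 14528*1/26502) + 98051) = 1/((-17653 - 7264/13251) + 98051) = 1/(-233927167/13251 + 98051) = 1/(1065346634/13251) = 13251/1065346634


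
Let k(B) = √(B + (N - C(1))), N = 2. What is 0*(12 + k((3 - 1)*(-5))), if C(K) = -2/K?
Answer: 0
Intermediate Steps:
k(B) = √(4 + B) (k(B) = √(B + (2 - (-2)/1)) = √(B + (2 - (-2))) = √(B + (2 - 1*(-2))) = √(B + (2 + 2)) = √(B + 4) = √(4 + B))
0*(12 + k((3 - 1)*(-5))) = 0*(12 + √(4 + (3 - 1)*(-5))) = 0*(12 + √(4 + 2*(-5))) = 0*(12 + √(4 - 10)) = 0*(12 + √(-6)) = 0*(12 + I*√6) = 0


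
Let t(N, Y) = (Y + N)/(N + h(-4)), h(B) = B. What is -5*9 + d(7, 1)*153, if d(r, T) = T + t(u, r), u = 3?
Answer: -1422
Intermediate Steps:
t(N, Y) = (N + Y)/(-4 + N) (t(N, Y) = (Y + N)/(N - 4) = (N + Y)/(-4 + N))
d(r, T) = -3 + T - r (d(r, T) = T + (3 + r)/(-4 + 3) = T + (3 + r)/(-1) = T - (3 + r) = T + (-3 - r) = -3 + T - r)
-5*9 + d(7, 1)*153 = -5*9 + (-3 + 1 - 1*7)*153 = -45 + (-3 + 1 - 7)*153 = -45 - 9*153 = -45 - 1377 = -1422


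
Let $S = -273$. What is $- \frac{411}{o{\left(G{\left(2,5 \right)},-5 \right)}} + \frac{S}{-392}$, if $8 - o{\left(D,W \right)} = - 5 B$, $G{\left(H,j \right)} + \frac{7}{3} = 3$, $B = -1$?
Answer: $- \frac{7633}{56} \approx -136.3$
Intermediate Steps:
$G{\left(H,j \right)} = \frac{2}{3}$ ($G{\left(H,j \right)} = - \frac{7}{3} + 3 = \frac{2}{3}$)
$o{\left(D,W \right)} = 3$ ($o{\left(D,W \right)} = 8 - \left(-5\right) \left(-1\right) = 8 - 5 = 3$)
$- \frac{411}{o{\left(G{\left(2,5 \right)},-5 \right)}} + \frac{S}{-392} = - \frac{411}{3} - \frac{273}{-392} = \left(-411\right) \frac{1}{3} - - \frac{39}{56} = -137 + \frac{39}{56} = - \frac{7633}{56}$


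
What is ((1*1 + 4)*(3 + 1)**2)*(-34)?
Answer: -2720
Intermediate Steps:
((1*1 + 4)*(3 + 1)**2)*(-34) = ((1 + 4)*4**2)*(-34) = (5*16)*(-34) = 80*(-34) = -2720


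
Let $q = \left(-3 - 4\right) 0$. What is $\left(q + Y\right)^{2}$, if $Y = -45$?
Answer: $2025$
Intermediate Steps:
$q = 0$ ($q = \left(-7\right) 0 = 0$)
$\left(q + Y\right)^{2} = \left(0 - 45\right)^{2} = \left(-45\right)^{2} = 2025$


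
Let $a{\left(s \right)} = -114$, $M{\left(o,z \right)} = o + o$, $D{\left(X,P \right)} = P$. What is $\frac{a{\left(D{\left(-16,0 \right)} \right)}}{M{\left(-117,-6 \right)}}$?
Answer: $\frac{19}{39} \approx 0.48718$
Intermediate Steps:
$M{\left(o,z \right)} = 2 o$
$\frac{a{\left(D{\left(-16,0 \right)} \right)}}{M{\left(-117,-6 \right)}} = - \frac{114}{2 \left(-117\right)} = - \frac{114}{-234} = \left(-114\right) \left(- \frac{1}{234}\right) = \frac{19}{39}$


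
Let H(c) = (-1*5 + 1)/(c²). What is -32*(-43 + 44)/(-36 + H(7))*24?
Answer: 4704/221 ≈ 21.285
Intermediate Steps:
H(c) = -4/c² (H(c) = (-5 + 1)/c² = -4/c²)
-32*(-43 + 44)/(-36 + H(7))*24 = -32*(-43 + 44)/(-36 - 4/7²)*24 = -32/(-36 - 4*1/49)*24 = -32/(-36 - 4/49)*24 = -32/(-1768/49)*24 = -32*(-49)/1768*24 = -32*(-49/1768)*24 = (196/221)*24 = 4704/221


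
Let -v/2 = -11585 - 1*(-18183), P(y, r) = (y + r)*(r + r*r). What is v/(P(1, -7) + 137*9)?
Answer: -13196/981 ≈ -13.452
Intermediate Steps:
P(y, r) = (r + y)*(r + r²)
v = -13196 (v = -2*(-11585 - 1*(-18183)) = -2*(-11585 + 18183) = -2*6598 = -13196)
v/(P(1, -7) + 137*9) = -13196/(-7*(-7 + 1 + (-7)² - 7*1) + 137*9) = -13196/(-7*(-7 + 1 + 49 - 7) + 1233) = -13196/(-7*36 + 1233) = -13196/(-252 + 1233) = -13196/981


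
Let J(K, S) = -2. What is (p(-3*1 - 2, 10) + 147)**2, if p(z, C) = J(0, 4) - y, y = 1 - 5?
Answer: 22201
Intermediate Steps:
y = -4
p(z, C) = 2 (p(z, C) = -2 - 1*(-4) = -2 + 4 = 2)
(p(-3*1 - 2, 10) + 147)**2 = (2 + 147)**2 = 149**2 = 22201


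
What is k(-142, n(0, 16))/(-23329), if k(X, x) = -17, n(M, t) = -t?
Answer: 17/23329 ≈ 0.00072871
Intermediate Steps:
k(-142, n(0, 16))/(-23329) = -17/(-23329) = -17*(-1/23329) = 17/23329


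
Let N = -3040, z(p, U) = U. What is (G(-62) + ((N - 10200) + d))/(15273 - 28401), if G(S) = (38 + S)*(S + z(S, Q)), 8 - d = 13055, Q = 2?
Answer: 24847/13128 ≈ 1.8927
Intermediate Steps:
d = -13047 (d = 8 - 1*13055 = 8 - 13055 = -13047)
G(S) = (2 + S)*(38 + S) (G(S) = (38 + S)*(S + 2) = (38 + S)*(2 + S) = (2 + S)*(38 + S))
(G(-62) + ((N - 10200) + d))/(15273 - 28401) = ((76 + (-62)² + 40*(-62)) + ((-3040 - 10200) - 13047))/(15273 - 28401) = ((76 + 3844 - 2480) + (-13240 - 13047))/(-13128) = (1440 - 26287)*(-1/13128) = -24847*(-1/13128) = 24847/13128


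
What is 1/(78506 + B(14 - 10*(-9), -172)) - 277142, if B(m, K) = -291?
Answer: -21676661529/78215 ≈ -2.7714e+5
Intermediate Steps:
1/(78506 + B(14 - 10*(-9), -172)) - 277142 = 1/(78506 - 291) - 277142 = 1/78215 - 277142 = -21676661529/78215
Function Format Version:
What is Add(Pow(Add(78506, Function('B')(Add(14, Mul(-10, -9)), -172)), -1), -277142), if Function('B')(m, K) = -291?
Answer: Rational(-21676661529, 78215) ≈ -2.7714e+5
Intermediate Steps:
Add(Pow(Add(78506, Function('B')(Add(14, Mul(-10, -9)), -172)), -1), -277142) = Add(Pow(Add(78506, -291), -1), -277142) = Add(Pow(78215, -1), -277142) = Add(Rational(1, 78215), -277142) = Rational(-21676661529, 78215)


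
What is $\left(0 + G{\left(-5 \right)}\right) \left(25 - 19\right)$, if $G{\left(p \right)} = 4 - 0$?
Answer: $24$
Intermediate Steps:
$G{\left(p \right)} = 4$ ($G{\left(p \right)} = 4 + 0 = 4$)
$\left(0 + G{\left(-5 \right)}\right) \left(25 - 19\right) = \left(0 + 4\right) \left(25 - 19\right) = 4 \cdot 6 = 24$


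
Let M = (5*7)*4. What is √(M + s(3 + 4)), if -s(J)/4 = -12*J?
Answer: 2*√119 ≈ 21.817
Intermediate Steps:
s(J) = 48*J (s(J) = -(-48)*J = 48*J)
M = 140 (M = 35*4 = 140)
√(M + s(3 + 4)) = √(140 + 48*(3 + 4)) = √(140 + 48*7) = √(140 + 336) = √476 = 2*√119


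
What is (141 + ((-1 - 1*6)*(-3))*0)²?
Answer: 19881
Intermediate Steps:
(141 + ((-1 - 1*6)*(-3))*0)² = (141 + ((-1 - 6)*(-3))*0)² = (141 - 7*(-3)*0)² = (141 + 21*0)² = (141 + 0)² = 141² = 19881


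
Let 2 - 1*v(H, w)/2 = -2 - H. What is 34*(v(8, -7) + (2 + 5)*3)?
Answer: 1530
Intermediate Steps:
v(H, w) = 8 + 2*H (v(H, w) = 4 - 2*(-2 - H) = 4 + (4 + 2*H) = 8 + 2*H)
34*(v(8, -7) + (2 + 5)*3) = 34*((8 + 2*8) + (2 + 5)*3) = 34*((8 + 16) + 7*3) = 34*(24 + 21) = 34*45 = 1530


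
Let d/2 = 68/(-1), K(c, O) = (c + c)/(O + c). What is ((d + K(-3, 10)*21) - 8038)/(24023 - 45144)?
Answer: 8192/21121 ≈ 0.38786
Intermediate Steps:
K(c, O) = 2*c/(O + c) (K(c, O) = (2*c)/(O + c) = 2*c/(O + c))
d = -136 (d = 2*(68/(-1)) = 2*(68*(-1)) = 2*(-68) = -136)
((d + K(-3, 10)*21) - 8038)/(24023 - 45144) = ((-136 + (2*(-3)/(10 - 3))*21) - 8038)/(24023 - 45144) = ((-136 + (2*(-3)/7)*21) - 8038)/(-21121) = ((-136 + (2*(-3)*(1/7))*21) - 8038)*(-1/21121) = ((-136 - 6/7*21) - 8038)*(-1/21121) = ((-136 - 18) - 8038)*(-1/21121) = (-154 - 8038)*(-1/21121) = -8192*(-1/21121) = 8192/21121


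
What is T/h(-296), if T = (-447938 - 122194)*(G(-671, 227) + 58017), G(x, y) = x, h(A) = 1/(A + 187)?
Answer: 3563732074248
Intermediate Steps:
h(A) = 1/(187 + A)
T = -32694789672 (T = (-447938 - 122194)*(-671 + 58017) = -570132*57346 = -32694789672)
T/h(-296) = -32694789672/(1/(187 - 296)) = -32694789672/(1/(-109)) = -32694789672/(-1/109) = -32694789672*(-109) = 3563732074248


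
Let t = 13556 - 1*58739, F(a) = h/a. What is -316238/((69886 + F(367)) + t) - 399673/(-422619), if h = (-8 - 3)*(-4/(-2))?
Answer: -1164755326213/98242435359 ≈ -11.856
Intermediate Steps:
h = -22 (h = -(-44)*(-1)/2 = -11*2 = -22)
F(a) = -22/a
t = -45183 (t = 13556 - 58739 = -45183)
-316238/((69886 + F(367)) + t) - 399673/(-422619) = -316238/((69886 - 22/367) - 45183) - 399673/(-422619) = -316238/((69886 - 22*1/367) - 45183) - 399673*(-1/422619) = -316238/((69886 - 22/367) - 45183) + 399673/422619 = -316238/(25648140/367 - 45183) + 399673/422619 = -316238/9065979/367 + 399673/422619 = -316238*367/9065979 + 399673/422619 = -8927642/697383 + 399673/422619 = -1164755326213/98242435359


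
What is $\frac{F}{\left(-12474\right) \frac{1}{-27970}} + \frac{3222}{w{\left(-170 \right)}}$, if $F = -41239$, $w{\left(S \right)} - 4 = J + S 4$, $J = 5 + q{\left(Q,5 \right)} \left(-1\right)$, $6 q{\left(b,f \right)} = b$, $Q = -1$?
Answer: $- \frac{30148680767}{326025} \approx -92474.0$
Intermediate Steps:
$q{\left(b,f \right)} = \frac{b}{6}$
$J = \frac{31}{6}$ ($J = 5 + \frac{1}{6} \left(-1\right) \left(-1\right) = 5 - - \frac{1}{6} = 5 + \frac{1}{6} = \frac{31}{6} \approx 5.1667$)
$w{\left(S \right)} = \frac{55}{6} + 4 S$ ($w{\left(S \right)} = 4 + \left(\frac{31}{6} + S 4\right) = 4 + \left(\frac{31}{6} + 4 S\right) = \frac{55}{6} + 4 S$)
$\frac{F}{\left(-12474\right) \frac{1}{-27970}} + \frac{3222}{w{\left(-170 \right)}} = - \frac{41239}{\left(-12474\right) \frac{1}{-27970}} + \frac{3222}{\frac{55}{6} + 4 \left(-170\right)} = - \frac{41239}{\left(-12474\right) \left(- \frac{1}{27970}\right)} + \frac{3222}{\frac{55}{6} - 680} = - \frac{41239}{\frac{6237}{13985}} + \frac{3222}{- \frac{4025}{6}} = \left(-41239\right) \frac{13985}{6237} + 3222 \left(- \frac{6}{4025}\right) = - \frac{52429765}{567} - \frac{19332}{4025} = - \frac{30148680767}{326025}$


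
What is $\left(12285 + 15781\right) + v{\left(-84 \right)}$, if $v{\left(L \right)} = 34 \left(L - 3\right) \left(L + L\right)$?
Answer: $525010$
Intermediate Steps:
$v{\left(L \right)} = 68 L \left(-3 + L\right)$ ($v{\left(L \right)} = 34 \left(-3 + L\right) 2 L = 34 \cdot 2 L \left(-3 + L\right) = 68 L \left(-3 + L\right)$)
$\left(12285 + 15781\right) + v{\left(-84 \right)} = \left(12285 + 15781\right) + 68 \left(-84\right) \left(-3 - 84\right) = 28066 + 68 \left(-84\right) \left(-87\right) = 28066 + 496944 = 525010$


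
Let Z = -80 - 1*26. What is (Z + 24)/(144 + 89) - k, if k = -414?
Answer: 96380/233 ≈ 413.65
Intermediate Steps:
Z = -106 (Z = -80 - 26 = -106)
(Z + 24)/(144 + 89) - k = (-106 + 24)/(144 + 89) - 1*(-414) = -82/233 + 414 = 96380/233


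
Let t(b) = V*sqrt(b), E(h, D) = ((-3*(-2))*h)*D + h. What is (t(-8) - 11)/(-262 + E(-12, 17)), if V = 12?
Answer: 11/1498 - 12*I*sqrt(2)/749 ≈ 0.0073431 - 0.022658*I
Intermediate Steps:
E(h, D) = h + 6*D*h (E(h, D) = (6*h)*D + h = 6*D*h + h = h + 6*D*h)
t(b) = 12*sqrt(b)
(t(-8) - 11)/(-262 + E(-12, 17)) = (12*sqrt(-8) - 11)/(-262 - 12*(1 + 6*17)) = (12*(2*I*sqrt(2)) - 11)/(-262 - 12*(1 + 102)) = (24*I*sqrt(2) - 11)/(-262 - 12*103) = (-11 + 24*I*sqrt(2))/(-262 - 1236) = (-11 + 24*I*sqrt(2))/(-1498) = (-11 + 24*I*sqrt(2))*(-1/1498) = 11/1498 - 12*I*sqrt(2)/749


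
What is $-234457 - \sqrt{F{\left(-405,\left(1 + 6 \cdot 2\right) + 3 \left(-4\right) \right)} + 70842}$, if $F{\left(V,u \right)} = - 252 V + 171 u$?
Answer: $-234457 - \sqrt{173073} \approx -2.3487 \cdot 10^{5}$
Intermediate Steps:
$-234457 - \sqrt{F{\left(-405,\left(1 + 6 \cdot 2\right) + 3 \left(-4\right) \right)} + 70842} = -234457 - \sqrt{\left(\left(-252\right) \left(-405\right) + 171 \left(\left(1 + 6 \cdot 2\right) + 3 \left(-4\right)\right)\right) + 70842} = -234457 - \sqrt{\left(102060 + 171 \left(\left(1 + 12\right) - 12\right)\right) + 70842} = -234457 - \sqrt{\left(102060 + 171 \left(13 - 12\right)\right) + 70842} = -234457 - \sqrt{\left(102060 + 171 \cdot 1\right) + 70842} = -234457 - \sqrt{\left(102060 + 171\right) + 70842} = -234457 - \sqrt{102231 + 70842} = -234457 - \sqrt{173073}$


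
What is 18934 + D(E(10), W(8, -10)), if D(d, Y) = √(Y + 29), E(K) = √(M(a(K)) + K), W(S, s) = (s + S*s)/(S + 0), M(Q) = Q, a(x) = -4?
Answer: 18934 + √71/2 ≈ 18938.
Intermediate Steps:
W(S, s) = (s + S*s)/S
E(K) = √(-4 + K)
D(d, Y) = √(29 + Y)
18934 + D(E(10), W(8, -10)) = 18934 + √(29 + (-10 - 10/8)) = 18934 + √(29 + (-10 - 10*⅛)) = 18934 + √(29 + (-10 - 5/4)) = 18934 + √(29 - 45/4) = 18934 + √(71/4) = 18934 + √71/2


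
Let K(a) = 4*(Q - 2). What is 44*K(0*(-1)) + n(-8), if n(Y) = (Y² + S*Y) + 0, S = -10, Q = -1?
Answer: -384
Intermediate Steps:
K(a) = -12 (K(a) = 4*(-1 - 2) = 4*(-3) = -12)
n(Y) = Y² - 10*Y (n(Y) = (Y² - 10*Y) + 0 = Y² - 10*Y)
44*K(0*(-1)) + n(-8) = 44*(-12) - 8*(-10 - 8) = -528 - 8*(-18) = -528 + 144 = -384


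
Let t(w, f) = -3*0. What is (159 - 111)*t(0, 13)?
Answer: 0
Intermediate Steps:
t(w, f) = 0
(159 - 111)*t(0, 13) = (159 - 111)*0 = 48*0 = 0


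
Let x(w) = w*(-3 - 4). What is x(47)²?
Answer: 108241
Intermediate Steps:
x(w) = -7*w (x(w) = w*(-7) = -7*w)
x(47)² = (-7*47)² = (-329)² = 108241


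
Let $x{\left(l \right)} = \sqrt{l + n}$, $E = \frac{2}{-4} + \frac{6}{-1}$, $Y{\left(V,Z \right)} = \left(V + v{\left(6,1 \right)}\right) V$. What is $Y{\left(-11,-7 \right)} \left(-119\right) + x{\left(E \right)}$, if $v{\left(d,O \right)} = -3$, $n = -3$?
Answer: $-18326 + \frac{i \sqrt{38}}{2} \approx -18326.0 + 3.0822 i$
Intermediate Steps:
$Y{\left(V,Z \right)} = V \left(-3 + V\right)$ ($Y{\left(V,Z \right)} = \left(V - 3\right) V = \left(-3 + V\right) V = V \left(-3 + V\right)$)
$E = - \frac{13}{2}$ ($E = 2 \left(- \frac{1}{4}\right) + 6 \left(-1\right) = - \frac{1}{2} - 6 = - \frac{13}{2} \approx -6.5$)
$x{\left(l \right)} = \sqrt{-3 + l}$ ($x{\left(l \right)} = \sqrt{l - 3} = \sqrt{-3 + l}$)
$Y{\left(-11,-7 \right)} \left(-119\right) + x{\left(E \right)} = - 11 \left(-3 - 11\right) \left(-119\right) + \sqrt{-3 - \frac{13}{2}} = \left(-11\right) \left(-14\right) \left(-119\right) + \sqrt{- \frac{19}{2}} = 154 \left(-119\right) + \frac{i \sqrt{38}}{2} = -18326 + \frac{i \sqrt{38}}{2}$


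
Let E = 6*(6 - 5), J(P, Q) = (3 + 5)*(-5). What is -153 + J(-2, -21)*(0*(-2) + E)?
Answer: -393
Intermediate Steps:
J(P, Q) = -40 (J(P, Q) = 8*(-5) = -40)
E = 6 (E = 6*1 = 6)
-153 + J(-2, -21)*(0*(-2) + E) = -153 - 40*(0*(-2) + 6) = -153 - 40*(0 + 6) = -153 - 40*6 = -153 - 240 = -393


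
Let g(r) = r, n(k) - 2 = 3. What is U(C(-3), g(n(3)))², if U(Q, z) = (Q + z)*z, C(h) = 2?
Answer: 1225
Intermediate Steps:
n(k) = 5 (n(k) = 2 + 3 = 5)
U(Q, z) = z*(Q + z)
U(C(-3), g(n(3)))² = (5*(2 + 5))² = (5*7)² = 35² = 1225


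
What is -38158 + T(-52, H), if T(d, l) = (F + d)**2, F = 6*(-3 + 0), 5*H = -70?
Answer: -33258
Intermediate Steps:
H = -14 (H = (1/5)*(-70) = -14)
F = -18 (F = 6*(-3) = -18)
T(d, l) = (-18 + d)**2
-38158 + T(-52, H) = -38158 + (-18 - 52)**2 = -38158 + (-70)**2 = -38158 + 4900 = -33258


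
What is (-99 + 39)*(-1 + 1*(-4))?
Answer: 300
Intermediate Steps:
(-99 + 39)*(-1 + 1*(-4)) = -60*(-1 - 4) = -60*(-5) = 300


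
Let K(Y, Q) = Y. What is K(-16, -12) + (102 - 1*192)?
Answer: -106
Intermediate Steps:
K(-16, -12) + (102 - 1*192) = -16 + (102 - 1*192) = -16 + (102 - 192) = -16 - 90 = -106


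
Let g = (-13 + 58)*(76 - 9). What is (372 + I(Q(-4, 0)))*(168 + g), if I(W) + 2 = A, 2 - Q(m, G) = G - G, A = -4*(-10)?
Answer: 1305030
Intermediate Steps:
g = 3015 (g = 45*67 = 3015)
A = 40
Q(m, G) = 2 (Q(m, G) = 2 - (G - G) = 2 - 1*0 = 2 + 0 = 2)
I(W) = 38 (I(W) = -2 + 40 = 38)
(372 + I(Q(-4, 0)))*(168 + g) = (372 + 38)*(168 + 3015) = 410*3183 = 1305030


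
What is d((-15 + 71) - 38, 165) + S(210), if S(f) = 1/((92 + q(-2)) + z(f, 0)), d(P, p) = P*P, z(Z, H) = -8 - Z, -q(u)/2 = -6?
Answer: 36935/114 ≈ 323.99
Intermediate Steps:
q(u) = 12 (q(u) = -2*(-6) = 12)
d(P, p) = P**2
S(f) = 1/(96 - f) (S(f) = 1/((92 + 12) + (-8 - f)) = 1/(104 + (-8 - f)) = 1/(96 - f))
d((-15 + 71) - 38, 165) + S(210) = ((-15 + 71) - 38)**2 - 1/(-96 + 210) = (56 - 38)**2 - 1/114 = 18**2 - 1*1/114 = 324 - 1/114 = 36935/114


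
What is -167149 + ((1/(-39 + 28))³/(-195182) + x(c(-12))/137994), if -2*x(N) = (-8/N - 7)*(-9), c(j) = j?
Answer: -1997379330913174685/11949693557516 ≈ -1.6715e+5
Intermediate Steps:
x(N) = -63/2 - 36/N (x(N) = -(-8/N - 7)*(-9)/2 = -(-7 - 8/N)*(-9)/2 = -(63 + 72/N)/2 = -63/2 - 36/N)
-167149 + ((1/(-39 + 28))³/(-195182) + x(c(-12))/137994) = -167149 + ((1/(-39 + 28))³/(-195182) + (-63/2 - 36/(-12))/137994) = -167149 + ((1/(-11))³*(-1/195182) + (-63/2 - 36*(-1/12))*(1/137994)) = -167149 + ((-1/11)³*(-1/195182) + (-63/2 + 3)*(1/137994)) = -167149 + (-1/1331*(-1/195182) - 57/2*1/137994) = -167149 + (1/259787242 - 19/91996) = -167149 - 2467932801/11949693557516 = -1997379330913174685/11949693557516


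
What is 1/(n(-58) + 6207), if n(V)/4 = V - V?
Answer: 1/6207 ≈ 0.00016111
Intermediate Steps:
n(V) = 0 (n(V) = 4*(V - V) = 4*0 = 0)
1/(n(-58) + 6207) = 1/(0 + 6207) = 1/6207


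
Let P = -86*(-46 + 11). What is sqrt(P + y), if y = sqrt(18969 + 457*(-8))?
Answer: sqrt(3010 + sqrt(15313)) ≈ 55.980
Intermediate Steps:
y = sqrt(15313) (y = sqrt(18969 - 3656) = sqrt(15313) ≈ 123.75)
P = 3010 (P = -86*(-35) = 3010)
sqrt(P + y) = sqrt(3010 + sqrt(15313))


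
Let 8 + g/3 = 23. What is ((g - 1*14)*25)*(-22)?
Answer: -17050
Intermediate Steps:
g = 45 (g = -24 + 3*23 = -24 + 69 = 45)
((g - 1*14)*25)*(-22) = ((45 - 1*14)*25)*(-22) = ((45 - 14)*25)*(-22) = (31*25)*(-22) = 775*(-22) = -17050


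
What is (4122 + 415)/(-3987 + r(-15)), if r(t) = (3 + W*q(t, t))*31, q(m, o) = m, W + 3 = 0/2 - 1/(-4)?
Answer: -18148/10461 ≈ -1.7348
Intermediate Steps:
W = -11/4 (W = -3 + (0/2 - 1/(-4)) = -3 + (0*(½) - 1*(-¼)) = -3 + (0 + ¼) = -3 + ¼ = -11/4 ≈ -2.7500)
r(t) = 93 - 341*t/4 (r(t) = (3 - 11*t/4)*31 = 93 - 341*t/4)
(4122 + 415)/(-3987 + r(-15)) = (4122 + 415)/(-3987 + (93 - 341/4*(-15))) = 4537/(-3987 + (93 + 5115/4)) = 4537/(-3987 + 5487/4) = 4537/(-10461/4) = 4537*(-4/10461) = -18148/10461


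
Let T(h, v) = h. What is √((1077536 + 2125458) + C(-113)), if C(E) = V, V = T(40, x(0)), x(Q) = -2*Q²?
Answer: √3203034 ≈ 1789.7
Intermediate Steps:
V = 40
C(E) = 40
√((1077536 + 2125458) + C(-113)) = √((1077536 + 2125458) + 40) = √(3202994 + 40) = √3203034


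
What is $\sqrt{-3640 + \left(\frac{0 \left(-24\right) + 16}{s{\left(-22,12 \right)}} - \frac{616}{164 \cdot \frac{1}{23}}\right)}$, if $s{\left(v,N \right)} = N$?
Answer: $\frac{i \sqrt{56356386}}{123} \approx 61.033 i$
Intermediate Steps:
$\sqrt{-3640 + \left(\frac{0 \left(-24\right) + 16}{s{\left(-22,12 \right)}} - \frac{616}{164 \cdot \frac{1}{23}}\right)} = \sqrt{-3640 - \left(\frac{3542}{41} - \frac{0 \left(-24\right) + 16}{12}\right)} = \sqrt{-3640 - \left(\frac{3542}{41} - \left(0 + 16\right) \frac{1}{12}\right)} = \sqrt{-3640 + \left(16 \cdot \frac{1}{12} - \frac{616}{\frac{164}{23}}\right)} = \sqrt{-3640 + \left(\frac{4}{3} - \frac{3542}{41}\right)} = \sqrt{-3640 - \frac{10462}{123}} = \sqrt{- \frac{458182}{123}} = \frac{i \sqrt{56356386}}{123}$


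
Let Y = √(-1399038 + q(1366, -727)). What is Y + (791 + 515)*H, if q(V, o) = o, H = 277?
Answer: 361762 + I*√1399765 ≈ 3.6176e+5 + 1183.1*I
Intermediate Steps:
Y = I*√1399765 (Y = √(-1399038 - 727) = √(-1399765) = I*√1399765 ≈ 1183.1*I)
Y + (791 + 515)*H = I*√1399765 + (791 + 515)*277 = I*√1399765 + 1306*277 = I*√1399765 + 361762 = 361762 + I*√1399765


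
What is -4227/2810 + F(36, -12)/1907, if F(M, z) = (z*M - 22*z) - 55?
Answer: -8687519/5358670 ≈ -1.6212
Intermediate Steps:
F(M, z) = -55 - 22*z + M*z (F(M, z) = (M*z - 22*z) - 55 = (-22*z + M*z) - 55 = -55 - 22*z + M*z)
-4227/2810 + F(36, -12)/1907 = -4227/2810 + (-55 - 22*(-12) + 36*(-12))/1907 = -4227*1/2810 + (-55 + 264 - 432)*(1/1907) = -4227/2810 - 223*1/1907 = -4227/2810 - 223/1907 = -8687519/5358670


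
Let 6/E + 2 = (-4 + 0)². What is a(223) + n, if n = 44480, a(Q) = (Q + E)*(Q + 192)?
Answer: 960420/7 ≈ 1.3720e+5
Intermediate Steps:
E = 3/7 (E = 6/(-2 + (-4 + 0)²) = 6/(-2 + (-4)²) = 6/(-2 + 16) = 6/14 = 6*(1/14) = 3/7 ≈ 0.42857)
a(Q) = (192 + Q)*(3/7 + Q) (a(Q) = (Q + 3/7)*(Q + 192) = (3/7 + Q)*(192 + Q) = (192 + Q)*(3/7 + Q))
a(223) + n = (576/7 + 223² + (1347/7)*223) + 44480 = (576/7 + 49729 + 300381/7) + 44480 = 649060/7 + 44480 = 960420/7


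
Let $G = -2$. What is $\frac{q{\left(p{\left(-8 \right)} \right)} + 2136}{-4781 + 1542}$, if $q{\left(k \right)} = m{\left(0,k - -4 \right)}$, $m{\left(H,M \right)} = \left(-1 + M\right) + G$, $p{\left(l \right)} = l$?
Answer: $- \frac{2129}{3239} \approx -0.6573$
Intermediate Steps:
$m{\left(H,M \right)} = -3 + M$ ($m{\left(H,M \right)} = \left(-1 + M\right) - 2 = -3 + M$)
$q{\left(k \right)} = 1 + k$ ($q{\left(k \right)} = -3 + \left(k - -4\right) = -3 + \left(k + 4\right) = -3 + \left(4 + k\right) = 1 + k$)
$\frac{q{\left(p{\left(-8 \right)} \right)} + 2136}{-4781 + 1542} = \frac{\left(1 - 8\right) + 2136}{-4781 + 1542} = \frac{-7 + 2136}{-3239} = 2129 \left(- \frac{1}{3239}\right) = - \frac{2129}{3239}$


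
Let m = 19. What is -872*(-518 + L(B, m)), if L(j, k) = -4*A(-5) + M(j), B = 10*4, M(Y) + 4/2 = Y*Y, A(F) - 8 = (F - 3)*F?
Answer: -774336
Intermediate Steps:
A(F) = 8 + F*(-3 + F) (A(F) = 8 + (F - 3)*F = 8 + (-3 + F)*F = 8 + F*(-3 + F))
M(Y) = -2 + Y² (M(Y) = -2 + Y*Y = -2 + Y²)
B = 40
L(j, k) = -194 + j² (L(j, k) = -4*(8 + (-5)² - 3*(-5)) + (-2 + j²) = -4*(8 + 25 + 15) + (-2 + j²) = -4*48 + (-2 + j²) = -192 + (-2 + j²) = -194 + j²)
-872*(-518 + L(B, m)) = -872*(-518 + (-194 + 40²)) = -872*(-518 + (-194 + 1600)) = -872*(-518 + 1406) = -872*888 = -774336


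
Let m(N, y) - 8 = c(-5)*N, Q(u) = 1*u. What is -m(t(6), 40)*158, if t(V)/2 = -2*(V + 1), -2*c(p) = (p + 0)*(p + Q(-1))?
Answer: -67624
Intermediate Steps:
Q(u) = u
c(p) = -p*(-1 + p)/2 (c(p) = -(p + 0)*(p - 1)/2 = -p*(-1 + p)/2)
t(V) = -4 - 4*V (t(V) = 2*(-2*(V + 1)) = 2*(-2*(1 + V)) = 2*(-2 - 2*V) = -4 - 4*V)
m(N, y) = 8 - 15*N (m(N, y) = 8 + ((1/2)*(-5)*(1 - 1*(-5)))*N = 8 + ((1/2)*(-5)*(1 + 5))*N = 8 + ((1/2)*(-5)*6)*N = 8 - 15*N)
-m(t(6), 40)*158 = -(8 - 15*(-4 - 4*6))*158 = -(8 - 15*(-4 - 24))*158 = -(8 - 15*(-28))*158 = -(8 + 420)*158 = -428*158 = -1*67624 = -67624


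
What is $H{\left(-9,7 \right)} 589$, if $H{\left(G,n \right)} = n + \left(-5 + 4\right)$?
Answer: $3534$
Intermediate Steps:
$H{\left(G,n \right)} = -1 + n$ ($H{\left(G,n \right)} = n - 1 = -1 + n$)
$H{\left(-9,7 \right)} 589 = \left(-1 + 7\right) 589 = 6 \cdot 589 = 3534$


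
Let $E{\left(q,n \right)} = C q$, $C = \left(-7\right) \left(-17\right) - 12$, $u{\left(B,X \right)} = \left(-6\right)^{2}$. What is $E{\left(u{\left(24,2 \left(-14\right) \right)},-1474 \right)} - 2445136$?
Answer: $-2441284$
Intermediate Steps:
$u{\left(B,X \right)} = 36$
$C = 107$ ($C = 119 - 12 = 107$)
$E{\left(q,n \right)} = 107 q$
$E{\left(u{\left(24,2 \left(-14\right) \right)},-1474 \right)} - 2445136 = 107 \cdot 36 - 2445136 = 3852 - 2445136 = -2441284$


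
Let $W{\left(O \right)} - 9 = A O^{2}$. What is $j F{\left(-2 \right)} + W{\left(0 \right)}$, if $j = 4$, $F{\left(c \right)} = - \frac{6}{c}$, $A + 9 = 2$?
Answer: $21$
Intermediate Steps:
$A = -7$ ($A = -9 + 2 = -7$)
$W{\left(O \right)} = 9 - 7 O^{2}$
$j F{\left(-2 \right)} + W{\left(0 \right)} = 4 \left(- \frac{6}{-2}\right) + \left(9 - 7 \cdot 0^{2}\right) = 4 \left(\left(-6\right) \left(- \frac{1}{2}\right)\right) + \left(9 - 0\right) = 4 \cdot 3 + \left(9 + 0\right) = 12 + 9 = 21$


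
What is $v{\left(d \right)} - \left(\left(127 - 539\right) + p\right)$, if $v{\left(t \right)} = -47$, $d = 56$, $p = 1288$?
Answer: $-923$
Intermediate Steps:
$v{\left(d \right)} - \left(\left(127 - 539\right) + p\right) = -47 - \left(\left(127 - 539\right) + 1288\right) = -47 - \left(-412 + 1288\right) = -47 - 876 = -923$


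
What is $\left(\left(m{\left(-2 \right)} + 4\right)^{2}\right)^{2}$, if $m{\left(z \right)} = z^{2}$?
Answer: $4096$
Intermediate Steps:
$\left(\left(m{\left(-2 \right)} + 4\right)^{2}\right)^{2} = \left(\left(\left(-2\right)^{2} + 4\right)^{2}\right)^{2} = \left(\left(4 + 4\right)^{2}\right)^{2} = \left(8^{2}\right)^{2} = 64^{2} = 4096$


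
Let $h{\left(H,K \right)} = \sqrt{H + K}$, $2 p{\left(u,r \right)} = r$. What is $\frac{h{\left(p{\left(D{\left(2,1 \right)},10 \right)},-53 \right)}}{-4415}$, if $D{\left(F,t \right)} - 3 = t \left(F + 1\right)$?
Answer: $- \frac{4 i \sqrt{3}}{4415} \approx - 0.0015692 i$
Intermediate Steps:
$D{\left(F,t \right)} = 3 + t \left(1 + F\right)$ ($D{\left(F,t \right)} = 3 + t \left(F + 1\right) = 3 + t \left(1 + F\right)$)
$p{\left(u,r \right)} = \frac{r}{2}$
$\frac{h{\left(p{\left(D{\left(2,1 \right)},10 \right)},-53 \right)}}{-4415} = \frac{\sqrt{\frac{1}{2} \cdot 10 - 53}}{-4415} = \sqrt{5 - 53} \left(- \frac{1}{4415}\right) = \sqrt{-48} \left(- \frac{1}{4415}\right) = 4 i \sqrt{3} \left(- \frac{1}{4415}\right) = - \frac{4 i \sqrt{3}}{4415}$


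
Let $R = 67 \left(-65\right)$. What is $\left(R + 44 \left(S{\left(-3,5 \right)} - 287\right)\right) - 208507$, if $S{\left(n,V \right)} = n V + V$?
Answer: $-225930$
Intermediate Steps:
$R = -4355$
$S{\left(n,V \right)} = V + V n$ ($S{\left(n,V \right)} = V n + V = V + V n$)
$\left(R + 44 \left(S{\left(-3,5 \right)} - 287\right)\right) - 208507 = \left(-4355 + 44 \left(5 \left(1 - 3\right) - 287\right)\right) - 208507 = \left(-4355 + 44 \left(5 \left(-2\right) - 287\right)\right) - 208507 = \left(-4355 + 44 \left(-10 - 287\right)\right) - 208507 = \left(-4355 + 44 \left(-297\right)\right) - 208507 = \left(-4355 - 13068\right) - 208507 = -17423 - 208507 = -225930$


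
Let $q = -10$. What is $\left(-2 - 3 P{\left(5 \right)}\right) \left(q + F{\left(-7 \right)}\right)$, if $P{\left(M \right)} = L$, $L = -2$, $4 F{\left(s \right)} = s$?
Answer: $-47$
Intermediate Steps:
$F{\left(s \right)} = \frac{s}{4}$
$P{\left(M \right)} = -2$
$\left(-2 - 3 P{\left(5 \right)}\right) \left(q + F{\left(-7 \right)}\right) = \left(-2 - -6\right) \left(-10 + \frac{1}{4} \left(-7\right)\right) = \left(-2 + 6\right) \left(-10 - \frac{7}{4}\right) = 4 \left(- \frac{47}{4}\right) = -47$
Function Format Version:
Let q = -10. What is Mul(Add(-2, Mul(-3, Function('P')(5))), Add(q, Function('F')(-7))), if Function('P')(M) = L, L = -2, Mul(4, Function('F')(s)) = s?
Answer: -47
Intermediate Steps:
Function('F')(s) = Mul(Rational(1, 4), s)
Function('P')(M) = -2
Mul(Add(-2, Mul(-3, Function('P')(5))), Add(q, Function('F')(-7))) = Mul(Add(-2, Mul(-3, -2)), Add(-10, Mul(Rational(1, 4), -7))) = Mul(Add(-2, 6), Add(-10, Rational(-7, 4))) = Mul(4, Rational(-47, 4)) = -47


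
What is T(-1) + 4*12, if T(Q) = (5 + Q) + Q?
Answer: 51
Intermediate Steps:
T(Q) = 5 + 2*Q
T(-1) + 4*12 = (5 + 2*(-1)) + 4*12 = (5 - 2) + 48 = 3 + 48 = 51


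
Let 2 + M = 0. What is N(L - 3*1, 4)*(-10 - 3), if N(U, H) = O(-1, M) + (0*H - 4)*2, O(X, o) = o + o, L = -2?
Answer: 156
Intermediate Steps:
M = -2 (M = -2 + 0 = -2)
O(X, o) = 2*o
N(U, H) = -12 (N(U, H) = 2*(-2) + (0*H - 4)*2 = -4 + (0 - 4)*2 = -4 - 4*2 = -4 - 8 = -12)
N(L - 3*1, 4)*(-10 - 3) = -12*(-10 - 3) = -12*(-13) = 156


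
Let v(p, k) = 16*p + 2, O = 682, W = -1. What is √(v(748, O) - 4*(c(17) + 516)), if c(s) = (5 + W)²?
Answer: √9842 ≈ 99.207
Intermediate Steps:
c(s) = 16 (c(s) = (5 - 1)² = 4² = 16)
v(p, k) = 2 + 16*p
√(v(748, O) - 4*(c(17) + 516)) = √((2 + 16*748) - 4*(16 + 516)) = √((2 + 11968) - 4*532) = √(11970 - 2128) = √9842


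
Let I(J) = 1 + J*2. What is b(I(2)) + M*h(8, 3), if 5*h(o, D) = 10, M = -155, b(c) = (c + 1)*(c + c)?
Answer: -250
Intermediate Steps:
I(J) = 1 + 2*J
b(c) = 2*c*(1 + c) (b(c) = (1 + c)*(2*c) = 2*c*(1 + c))
h(o, D) = 2 (h(o, D) = (⅕)*10 = 2)
b(I(2)) + M*h(8, 3) = 2*(1 + 2*2)*(1 + (1 + 2*2)) - 155*2 = 2*(1 + 4)*(1 + (1 + 4)) - 310 = 2*5*(1 + 5) - 310 = 2*5*6 - 310 = 60 - 310 = -250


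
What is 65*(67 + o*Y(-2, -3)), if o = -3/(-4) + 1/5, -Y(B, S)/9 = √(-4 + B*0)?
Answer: 4355 - 2223*I/2 ≈ 4355.0 - 1111.5*I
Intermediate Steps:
Y(B, S) = -18*I (Y(B, S) = -9*√(-4 + B*0) = -9*√(-4 + 0) = -18*I)
o = 19/20 (o = -3*(-¼) + 1*(⅕) = ¾ + ⅕ = 19/20 ≈ 0.95000)
65*(67 + o*Y(-2, -3)) = 65*(67 + 19*(-18*I)/20) = 65*(67 - 171*I/10) = 4355 - 2223*I/2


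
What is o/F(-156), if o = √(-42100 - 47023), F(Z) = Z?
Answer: -I*√89123/156 ≈ -1.9137*I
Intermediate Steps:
o = I*√89123 (o = √(-89123) = I*√89123 ≈ 298.53*I)
o/F(-156) = (I*√89123)/(-156) = (I*√89123)*(-1/156) = -I*√89123/156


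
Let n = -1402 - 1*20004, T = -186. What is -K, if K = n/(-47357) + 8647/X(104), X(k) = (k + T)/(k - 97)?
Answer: 2864716561/3883274 ≈ 737.71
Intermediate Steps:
X(k) = (-186 + k)/(-97 + k) (X(k) = (k - 186)/(k - 97) = (-186 + k)/(-97 + k))
n = -21406 (n = -1402 - 20004 = -21406)
K = -2864716561/3883274 (K = -21406/(-47357) + 8647/(((-186 + 104)/(-97 + 104))) = -21406*(-1/47357) + 8647/((-82/7)) = 21406/47357 + 8647/(((1/7)*(-82))) = 21406/47357 + 8647/(-82/7) = 21406/47357 + 8647*(-7/82) = 21406/47357 - 60529/82 = -2864716561/3883274 ≈ -737.71)
-K = -1*(-2864716561/3883274) = 2864716561/3883274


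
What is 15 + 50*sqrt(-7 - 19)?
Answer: 15 + 50*I*sqrt(26) ≈ 15.0 + 254.95*I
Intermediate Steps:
15 + 50*sqrt(-7 - 19) = 15 + 50*sqrt(-26) = 15 + 50*(I*sqrt(26)) = 15 + 50*I*sqrt(26)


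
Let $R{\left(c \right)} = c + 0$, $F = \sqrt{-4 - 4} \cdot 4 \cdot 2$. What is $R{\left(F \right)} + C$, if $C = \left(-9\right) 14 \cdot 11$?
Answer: $-1386 + 16 i \sqrt{2} \approx -1386.0 + 22.627 i$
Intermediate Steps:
$F = 16 i \sqrt{2}$ ($F = \sqrt{-8} \cdot 4 \cdot 2 = 2 i \sqrt{2} \cdot 4 \cdot 2 = 8 i \sqrt{2} \cdot 2 = 16 i \sqrt{2} \approx 22.627 i$)
$R{\left(c \right)} = c$
$C = -1386$ ($C = \left(-126\right) 11 = -1386$)
$R{\left(F \right)} + C = 16 i \sqrt{2} - 1386 = -1386 + 16 i \sqrt{2}$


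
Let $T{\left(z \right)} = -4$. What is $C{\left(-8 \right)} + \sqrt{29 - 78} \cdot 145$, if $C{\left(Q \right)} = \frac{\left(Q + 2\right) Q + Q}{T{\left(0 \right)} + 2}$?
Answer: $-20 + 1015 i \approx -20.0 + 1015.0 i$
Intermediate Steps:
$C{\left(Q \right)} = - \frac{Q}{2} - \frac{Q \left(2 + Q\right)}{2}$ ($C{\left(Q \right)} = \frac{\left(Q + 2\right) Q + Q}{-4 + 2} = \frac{\left(2 + Q\right) Q + Q}{-2} = \left(Q \left(2 + Q\right) + Q\right) \left(- \frac{1}{2}\right) = \left(Q + Q \left(2 + Q\right)\right) \left(- \frac{1}{2}\right) = - \frac{Q}{2} - \frac{Q \left(2 + Q\right)}{2}$)
$C{\left(-8 \right)} + \sqrt{29 - 78} \cdot 145 = \left(- \frac{1}{2}\right) \left(-8\right) \left(3 - 8\right) + \sqrt{29 - 78} \cdot 145 = \left(- \frac{1}{2}\right) \left(-8\right) \left(-5\right) + \sqrt{-49} \cdot 145 = -20 + 7 i 145 = -20 + 1015 i$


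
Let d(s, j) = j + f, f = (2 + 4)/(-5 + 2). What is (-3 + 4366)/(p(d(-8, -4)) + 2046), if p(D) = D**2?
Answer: 4363/2082 ≈ 2.0956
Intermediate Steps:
f = -2 (f = 6/(-3) = 6*(-1/3) = -2)
d(s, j) = -2 + j (d(s, j) = j - 2 = -2 + j)
(-3 + 4366)/(p(d(-8, -4)) + 2046) = (-3 + 4366)/((-2 - 4)**2 + 2046) = 4363/((-6)**2 + 2046) = 4363/(36 + 2046) = 4363/2082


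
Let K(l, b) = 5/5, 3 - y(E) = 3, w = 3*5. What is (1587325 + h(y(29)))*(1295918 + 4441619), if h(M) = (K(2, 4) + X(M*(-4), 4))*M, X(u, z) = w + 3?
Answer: 9107335918525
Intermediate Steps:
w = 15
y(E) = 0 (y(E) = 3 - 1*3 = 3 - 3 = 0)
X(u, z) = 18 (X(u, z) = 15 + 3 = 18)
K(l, b) = 1 (K(l, b) = 5*(1/5) = 1)
h(M) = 19*M (h(M) = (1 + 18)*M = 19*M)
(1587325 + h(y(29)))*(1295918 + 4441619) = (1587325 + 19*0)*(1295918 + 4441619) = (1587325 + 0)*5737537 = 1587325*5737537 = 9107335918525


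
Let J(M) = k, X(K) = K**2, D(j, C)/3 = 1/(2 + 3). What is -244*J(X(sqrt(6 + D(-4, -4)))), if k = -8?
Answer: 1952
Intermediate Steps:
D(j, C) = 3/5 (D(j, C) = 3/(2 + 3) = 3/5)
J(M) = -8
-244*J(X(sqrt(6 + D(-4, -4)))) = -244*(-8) = 1952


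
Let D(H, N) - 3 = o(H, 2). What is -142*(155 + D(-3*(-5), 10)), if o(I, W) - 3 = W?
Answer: -23146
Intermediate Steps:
o(I, W) = 3 + W
D(H, N) = 8 (D(H, N) = 3 + (3 + 2) = 3 + 5 = 8)
-142*(155 + D(-3*(-5), 10)) = -142*(155 + 8) = -142*163 = -23146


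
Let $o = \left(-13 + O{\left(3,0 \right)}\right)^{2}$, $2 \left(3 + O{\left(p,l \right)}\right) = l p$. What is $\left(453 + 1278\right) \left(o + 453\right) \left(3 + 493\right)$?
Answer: $608730384$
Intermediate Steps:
$O{\left(p,l \right)} = -3 + \frac{l p}{2}$
$o = 256$ ($o = \left(-13 - \left(3 + 0 \cdot 3\right)\right)^{2} = \left(-13 + \left(-3 + 0\right)\right)^{2} = \left(-13 - 3\right)^{2} = \left(-16\right)^{2} = 256$)
$\left(453 + 1278\right) \left(o + 453\right) \left(3 + 493\right) = \left(453 + 1278\right) \left(256 + 453\right) \left(3 + 493\right) = 1731 \cdot 709 \cdot 496 = 1731 \cdot 351664 = 608730384$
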